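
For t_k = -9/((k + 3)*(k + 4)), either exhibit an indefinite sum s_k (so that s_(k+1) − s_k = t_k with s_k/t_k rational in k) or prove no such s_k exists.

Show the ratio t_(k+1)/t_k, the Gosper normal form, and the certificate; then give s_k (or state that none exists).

Step 1: r(k) = (k + 3)/(k + 5).
A = k + 3, B = k + 5, C = 1.
Need (k + 3)·f(k+1) − (k + 4)·f(k) = 1.
Bound: deg f ≤ 1.
A polynomial solution: f(k) = k/3.
Get s_k = R·t_k = -3*k/(k + 3) with R(k) = B(k−1)f(k)/C(k) = k*(k + 4)/3.
Check: Δs_k = -9/(k**2 + 7*k + 12). ✓

s_k = -3*k/(k + 3)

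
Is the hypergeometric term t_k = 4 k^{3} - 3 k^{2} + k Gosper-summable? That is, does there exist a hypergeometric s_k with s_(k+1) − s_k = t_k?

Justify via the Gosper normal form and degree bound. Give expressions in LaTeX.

Step 1: r(k) = (4*k**3 + 9*k**2 + 7*k + 2)/(k*(4*k**2 - 3*k + 1)).
So A=1 and B=1, with C=k**3 - 3*k**2/4 + k/4.
Need (1)·f(k+1) − (1)·f(k) = k**3 - 3*k**2/4 + k/4.
deg f ≤ 4 (via 0,0,3).
A polynomial solution: f(k) = k*(k - 1)**3/4.
So s_k = (B(k−1)f/C)·t_k = ((k - 1)**3/(4*k**2 - 3*k + 1))·t_k = k*(k**3 - 3*k**2 + 3*k - 1).
Δs = k*(4*k**2 - 3*k + 1), as required.

Yes. s_k = k \left(k^{3} - 3 k^{2} + 3 k - 1\right).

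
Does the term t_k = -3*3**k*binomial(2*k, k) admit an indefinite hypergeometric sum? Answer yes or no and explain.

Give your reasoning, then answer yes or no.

No; the degree bound rules out any f.

Ratio r(k) = 6*(2*k + 1)/(k + 1).
A = 12*k + 6, B = k + 1, C = 1.
Key eq: (12*k + 6)·f(k+1) = (k)·f(k) + (1).
d = -1 from the (1,1,0) case.
Bound -1 < 0, so the key equation has no polynomial solution.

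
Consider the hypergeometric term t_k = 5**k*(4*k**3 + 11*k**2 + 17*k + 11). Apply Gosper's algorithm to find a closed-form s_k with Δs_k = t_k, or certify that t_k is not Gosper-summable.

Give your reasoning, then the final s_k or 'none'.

Compute t_(k+1)/t_k: get 5*(4*k**3 + 23*k**2 + 51*k + 43)/(4*k**3 + 11*k**2 + 17*k + 11).
Factor: A=5; B=1; C=k**3 + 11*k**2/4 + 17*k/4 + 11/4.
Set up (5)·f(k+1) − (1)·f(k) − (k**3 + 11*k**2/4 + 17*k/4 + 11/4) = 0.
Degrees (0,0,3) ⇒ d ≤ 3.
Solve for f: f(k) = (k**3 - k**2 + 3*k - 1)/4 (degree 3 ≤ 3).
Certificate R = B(k−1)f/C = (k**3 - k**2 + 3*k - 1)/(4*k**3 + 11*k**2 + 17*k + 11) gives s_k = 5**k*(k**3 - k**2 + 3*k - 1).
s_(k+1) − s_k = 5**k*(4*k**3 + 11*k**2 + 17*k + 11) = t_k.

s_k = 5**k*(k**3 - k**2 + 3*k - 1)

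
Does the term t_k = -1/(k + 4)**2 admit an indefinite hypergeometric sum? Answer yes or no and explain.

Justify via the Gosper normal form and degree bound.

Step 1: r(k) = (k + 4)**2/(k + 5)**2.
A = k**2 + 8*k + 16, B = k**2 + 10*k + 25, C = 1.
Key eq: (k**2 + 8*k + 16)·f(k+1) = (k**2 + 8*k + 16)·f(k) + (1).
From deg A=2, deg B=2, deg C=0: d=0.
f = c0 ⇒ A·f(k+1) − B(k−1)·f(k) − C = -1. The system {-1 = 0} is inconsistent; no antidifference.

No. Not Gosper-summable.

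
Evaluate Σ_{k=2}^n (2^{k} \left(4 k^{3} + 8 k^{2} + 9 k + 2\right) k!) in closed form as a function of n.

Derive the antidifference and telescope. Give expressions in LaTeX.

S(n) = 4 \cdot 2^{n} n^{3} n! + 10 \cdot 2^{n} n^{2} n! + 8 \cdot 2^{n} n n! + 2 \cdot 2^{n} n! - 48

r(k) = 2*(4*k**4 + 24*k**3 + 57*k**2 + 60*k + 23)/(4*k**3 + 8*k**2 + 9*k + 2) after simplifying.
A = 2*k + 2, B = 1, C = k**3 + 2*k**2 + 9*k/4 + 1/2.
Solve (2*k + 2)·f(k+1) − (1)·f(k) = k**3 + 2*k**2 + 9*k/4 + 1/2.
d = 2 from the (1,0,3) case.
Coefficient equations give f(k) = k*(2*k - 1)/4.
Then R = B(k−1)f/C = k*(2*k - 1)/(4*k**3 + 8*k**2 + 9*k + 2), so s_k = R(k)·t_k = 2**k*k*(2*k - 1)*factorial(k).
Check: Δs_k = 2**k*(4*k**3 + 8*k**2 + 9*k + 2)*factorial(k). ✓
s_(n+1) = 2**(n + 1)*(n + 1)*(2*n + 1)*factorial(n + 1) and s_(2) = 48, so S(n) = 4*2**n*n**3*factorial(n) + 10*2**n*n**2*factorial(n) + 8*2**n*n*factorial(n) + 2*2**n*factorial(n) - 48.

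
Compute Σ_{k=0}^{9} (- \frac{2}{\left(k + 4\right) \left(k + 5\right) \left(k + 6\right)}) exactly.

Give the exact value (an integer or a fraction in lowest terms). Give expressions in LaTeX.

Σ = -19/420

The ratio is (k + 4)/(k + 7).
Gosper form: A/B · C(k+1)/C(k) with A=k + 4, B=k + 7, C=1.
Need (k + 4)·f(k+1) − (k + 6)·f(k) = 1.
Bound: deg f ≤ 2.
Match coefficients ⇒ f(k) = k*(k + 9)/40.
So s_k = (B(k−1)f/C)·t_k = (k*(k + 6)*(k + 9)/40)·t_k = k*(-k - 9)/(20*(k + 4)*(k + 5)).
s_(k+1) − s_k = -2/(k**3 + 15*k**2 + 74*k + 120) = t_k.
Sum = s_(10) − s_(0); s_(10) = -19/420, s_(0) = 0 ⇒ -19/420.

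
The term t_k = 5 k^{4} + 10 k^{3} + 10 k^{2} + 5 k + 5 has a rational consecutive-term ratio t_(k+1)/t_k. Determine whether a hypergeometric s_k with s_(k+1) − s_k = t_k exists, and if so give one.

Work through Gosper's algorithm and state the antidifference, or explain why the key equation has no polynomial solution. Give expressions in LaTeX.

s_k = k \left(k^{4} + 4\right)

Ratio r(k) = (k**4 + 6*k**3 + 14*k**2 + 15*k + 7)/(k**4 + 2*k**3 + 2*k**2 + k + 1).
Gosper form: A/B · C(k+1)/C(k) with A=1, B=1, C=k**4 + 2*k**3 + 2*k**2 + k + 1.
Set up (1)·f(k+1) − (1)·f(k) − (k**4 + 2*k**3 + 2*k**2 + k + 1) = 0.
Degrees (0,0,4) ⇒ d ≤ 5.
Solving with deg f ≤ 5: f(k) = k*(k**2 - 2*k + 2)*(k**2 + 2*k + 2)/5.
So s_k = (B(k−1)f/C)·t_k = (k*(k**2 - 2*k + 2)*(k**2 + 2*k + 2)/(5*(k**4 + 2*k**3 + 2*k**2 + k + 1)))·t_k = k*(k**4 + 4).
Δs = -k*(k**4 + 4) + (k + 1)*((k + 1)**4 + 4), as required.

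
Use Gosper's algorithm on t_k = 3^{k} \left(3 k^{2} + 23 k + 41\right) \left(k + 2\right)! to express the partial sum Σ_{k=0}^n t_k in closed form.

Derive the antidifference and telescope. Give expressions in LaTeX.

S(n) = 3 \cdot 3^{n} n \left(n + 3\right)! + 15 \cdot 3^{n} \left(n + 3\right)! - 8

Step 1: r(k) = 3*(3*k**3 + 38*k**2 + 154*k + 201)/(3*k**2 + 23*k + 41).
Normal form (A,B,C) = (3*k + 9, 1, k**2 + 23*k/3 + 41/3).
Solve (3*k + 9)·f(k+1) − (1)·f(k) = k**2 + 23*k/3 + 41/3.
d = 1 from the (1,0,2) case.
Coefficient equations give f(k) = (k + 4)/3.
R(k) = B(k−1)·f(k)/C(k) = (k + 4)/(3*k**2 + 23*k + 41); s_k = R·t_k = 3**k*(k + 4)*factorial(k + 2).
s_(k+1) − s_k = 3**k*(3*k**2 + 23*k + 41)*factorial(k + 2) = t_k.
Σ_(k=0)^n t_k = s_(n+1) − s_(0) = (3**(n + 1)*(n + 5)*factorial(n + 3)) − (8), i.e. 3*3**n*n*factorial(n + 3) + 15*3**n*factorial(n + 3) - 8.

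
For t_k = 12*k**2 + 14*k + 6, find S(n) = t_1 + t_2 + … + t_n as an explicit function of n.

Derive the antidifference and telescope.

S(n) = n*(4*n**2 + 13*n + 15)

r(k) = (6*k**2 + 19*k + 16)/(6*k**2 + 7*k + 3) after simplifying.
Factor: A=1; B=1; C=k**2 + 7*k/6 + 1/2.
Key eq: (1)·f(k+1) = (1)·f(k) + (k**2 + 7*k/6 + 1/2).
Bound: deg f ≤ 3.
Match coefficients ⇒ f(k) = k*(4*k**2 + k + 1)/12.
Get s_k = R·t_k = k*(4*k**2 + k + 1) with R(k) = B(k−1)f(k)/C(k) = k*(4*k**2 + k + 1)/(2*(6*k**2 + 7*k + 3)).
Δs = 12*k**2 + 14*k + 6, as required.
s_(n+1) = 4*n**3 + 13*n**2 + 15*n + 6 and s_(1) = 6, so S(n) = n*(4*n**2 + 13*n + 15).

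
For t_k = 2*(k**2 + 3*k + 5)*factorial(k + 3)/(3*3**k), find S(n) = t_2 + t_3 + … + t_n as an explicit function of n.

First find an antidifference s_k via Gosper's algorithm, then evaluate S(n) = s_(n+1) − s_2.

S(n) = -80 + 2*n*factorial(n + 4)/(3*3**n) + 4*factorial(n + 4)/(3*3**n)

Step 1: r(k) = (k + 4)*(3*k + (k + 1)**2 + 8)/(3*(k**2 + 3*k + 5)).
So A=k/3 + 4/3 and B=1, with C=k**2 + 3*k + 5.
Set up (k/3 + 4/3)·f(k+1) − (1)·f(k) − (k**2 + 3*k + 5) = 0.
deg f ≤ 1 (via 1,0,2).
Solve for f: f(k) = 3*(k + 1) (degree 1 ≤ 1).
Get s_k = R·t_k = 2*(k + 1)*factorial(k + 3)/3**k with R(k) = B(k−1)f(k)/C(k) = 3*(k + 1)/(k**2 + 3*k + 5).
Check: Δs_k = 2*(k**2 + 3*k + 5)*factorial(k + 3)/(3*3**k). ✓
Evaluate: s_(n+1) = 2*3**(-n - 1)*(n + 2)*factorial(n + 4); subtract s_(2) = 80 ⇒ S(n) = -80 + 2*n*factorial(n + 4)/(3*3**n) + 4*factorial(n + 4)/(3*3**n).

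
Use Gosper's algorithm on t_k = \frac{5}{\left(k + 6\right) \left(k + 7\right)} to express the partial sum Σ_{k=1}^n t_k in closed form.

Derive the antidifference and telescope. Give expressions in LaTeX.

Ratio r(k) = (k + 6)/(k + 8).
Take A(k)=k + 6, B(k)=k + 8, C(k)=1.
Need (k + 6)·f(k+1) − (k + 7)·f(k) = 1.
Bound: deg f ≤ 1.
A polynomial solution: f(k) = k/6.
So s_k = (B(k−1)f/C)·t_k = (k*(k + 7)/6)·t_k = 5*k/(6*(k + 6)).
Δs = 5/(k**2 + 13*k + 42), as required.
Evaluate: s_(n+1) = 5*(n + 1)/(6*(n + 7)); subtract s_(1) = 5/42 ⇒ S(n) = 5*n/(7*(n + 7)).

S(n) = \frac{5 n}{7 \left(n + 7\right)}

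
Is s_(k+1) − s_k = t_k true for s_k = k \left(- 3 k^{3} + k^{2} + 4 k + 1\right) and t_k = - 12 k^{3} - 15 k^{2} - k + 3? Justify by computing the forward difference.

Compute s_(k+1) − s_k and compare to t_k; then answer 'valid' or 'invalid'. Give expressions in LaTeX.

s_(k+1) = -3*k**4 - 11*k**3 - 11*k**2 + 3
s_(k+1) − s_k = -12*k**3 - 15*k**2 - k + 3
(s_(k+1) − s_k) − t_k = 0

Valid — Δs_k = t_k.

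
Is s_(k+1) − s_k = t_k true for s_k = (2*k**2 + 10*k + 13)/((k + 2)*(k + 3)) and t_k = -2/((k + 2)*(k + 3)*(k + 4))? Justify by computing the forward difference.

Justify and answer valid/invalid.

Valid — Δs_k = t_k.

s_(k+1) = (10*k + 2*(k + 1)**2 + 23)/((k + 3)*(k + 4))
s_(k+1) − s_k = -2/(k**3 + 9*k**2 + 26*k + 24)
(s_(k+1) − s_k) − t_k = 0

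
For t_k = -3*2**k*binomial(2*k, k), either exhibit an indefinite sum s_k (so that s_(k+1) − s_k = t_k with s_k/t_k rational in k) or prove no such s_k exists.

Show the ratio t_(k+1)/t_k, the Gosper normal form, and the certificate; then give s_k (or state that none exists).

not Gosper-summable; s_k does not exist

t_(k+1)/t_k = 4*(2*k + 1)/(k + 1).
A = 8*k + 4, B = k + 1, C = 1.
Set up (8*k + 4)·f(k+1) − (k)·f(k) − (1) = 0.
Degrees (1,1,0) ⇒ d ≤ -1.
Negative degree bound (-1): no f exists, t_k not Gosper-summable.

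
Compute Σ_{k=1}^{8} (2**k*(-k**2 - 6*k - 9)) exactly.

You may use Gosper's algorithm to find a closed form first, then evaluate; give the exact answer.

Σ = -52212

r(k) = 2*(k**2 + 8*k + 16)/(k**2 + 6*k + 9) after simplifying.
So A=2 and B=1, with C=k**2 + 6*k + 9.
f must satisfy (2)·f(k+1) − (1)·f(k) = k**2 + 6*k + 9.
From deg A=0, deg B=0, deg C=2: d=2.
Solving with deg f ≤ 2: f(k) = k**2 + 2*k + 3.
R(k) = B(k−1)·f(k)/C(k) = (k**2 + 2*k + 3)/(k + 3)**2; s_k = R·t_k = 2**k*(-k**2 - 2*k - 3).
Δs = 2**k*(-k**2 - 6*k - 9), as required.
Evaluate s at k=9 and k=1: -52224 and -12; difference -52212.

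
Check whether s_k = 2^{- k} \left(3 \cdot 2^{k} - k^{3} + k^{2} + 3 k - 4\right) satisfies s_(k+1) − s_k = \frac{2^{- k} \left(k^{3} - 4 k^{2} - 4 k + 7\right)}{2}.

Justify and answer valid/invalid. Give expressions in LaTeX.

s_(k+1) = (6*2**k - k**3 - 2*k**2 + 2*k - 1)/(2*2**k)
s_(k+1) − s_k = (k**3 - 4*k**2 - 4*k + 7)/(2*2**k)
(s_(k+1) − s_k) − t_k = 0

valid (s_(k+1) − s_k reduces to t_k)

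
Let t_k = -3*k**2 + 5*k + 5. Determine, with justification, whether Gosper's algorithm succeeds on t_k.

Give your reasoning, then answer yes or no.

Yes. s_k = k*(-k**2 + 4*k + 2).

Step 1: r(k) = (3*k**2 + k - 7)/(3*k**2 - 5*k - 5).
Gosper form: A/B · C(k+1)/C(k) with A=1, B=1, C=k**2 - 5*k/3 - 5/3.
f must satisfy (1)·f(k+1) − (1)·f(k) = k**2 - 5*k/3 - 5/3.
Degrees (0,0,2) ⇒ d ≤ 3.
Solving with deg f ≤ 3: f(k) = k*(k**2 - 4*k - 2)/3.
Certificate R = B(k−1)f/C = k*(k**2 - 4*k - 2)/(3*k**2 - 5*k - 5) gives s_k = k*(-k**2 + 4*k + 2).
Verify: -3*k**2 + 5*k + 5 matches t_k.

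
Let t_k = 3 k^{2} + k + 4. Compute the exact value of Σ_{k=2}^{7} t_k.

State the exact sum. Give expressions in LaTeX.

Ratio r(k) = (k + 3*(k + 1)**2 + 5)/(3*k**2 + k + 4).
Normal form (A,B,C) = (1, 1, k**2 + k/3 + 4/3).
Set up (1)·f(k+1) − (1)·f(k) − (k**2 + k/3 + 4/3) = 0.
From deg A=0, deg B=0, deg C=2: d=3.
Coefficient equations give f(k) = k*(k**2 - k + 4)/3.
Certificate R = B(k−1)f/C = k*(k**2 - k + 4)/(3*k**2 + k + 4) gives s_k = k*(k**2 - k + 4).
Check: Δs_k = 3*k**2 + k + 4. ✓
Telescoping: Σ = s_(8) − s_(2) = 480 − (12) = 468.

Σ = 468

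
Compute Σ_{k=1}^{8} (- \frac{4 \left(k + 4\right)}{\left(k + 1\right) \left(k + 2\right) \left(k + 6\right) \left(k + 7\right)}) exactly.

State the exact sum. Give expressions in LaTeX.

Ratio r(k) = (k + 1)*(k + 5)*(k + 6)/((k + 3)*(k + 4)*(k + 8)).
So A=k + 1 and B=k + 8, with C=k**4 + 16*k**3 + 95*k**2 + 248*k + 240.
Set up (k + 1)·f(k+1) − (k + 7)·f(k) − (k**4 + 16*k**3 + 95*k**2 + 248*k + 240) = 0.
Degrees (1,1,4) ⇒ d ≤ 6.
Coefficient equations give f(k) = k*(k + 2)*(k + 3)*(k + 4)*(k + 5)*(k + 7)/12.
Get s_k = R·t_k = k*(-k - 7)/(3*(k**2 + 7*k + 6)) with R(k) = B(k−1)f(k)/C(k) = k*(k + 2)*(k + 7)**2/(12*(k + 4)).
s_(k+1) − s_k = 4*(-k - 4)/(k**4 + 16*k**3 + 83*k**2 + 152*k + 84) = t_k.
Telescoping: Σ = s_(9) − s_(1) = -8/25 − (-4/21) = -68/525.

Σ = -68/525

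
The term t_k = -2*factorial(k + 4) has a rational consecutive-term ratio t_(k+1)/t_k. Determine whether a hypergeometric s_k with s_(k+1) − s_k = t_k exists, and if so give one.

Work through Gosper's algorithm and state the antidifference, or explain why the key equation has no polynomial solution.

r(k) = k + 5 after simplifying.
Factor: A=k + 5; B=1; C=1.
Key eq: (k + 5)·f(k+1) = (1)·f(k) + (1).
deg f ≤ -1 (via 1,0,0).
Negative degree bound (-1): no f exists, t_k not Gosper-summable.

none (Gosper's algorithm certifies no s_k)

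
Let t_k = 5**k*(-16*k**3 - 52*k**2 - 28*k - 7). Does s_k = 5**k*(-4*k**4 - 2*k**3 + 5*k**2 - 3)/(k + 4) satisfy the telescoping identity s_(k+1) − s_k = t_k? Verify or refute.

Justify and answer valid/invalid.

s_(k+1) = 5**(k + 1)*(-4*(k + 1)**4 - 2*(k + 1)**3 + 5*(k + 1)**2 - 3)/(k + 5)
s_(k+1) − s_k = 5**k*(-16*k**5 - 148*k**4 - 480*k**3 - 585*k**2 - 257*k - 65)/(k**2 + 9*k + 20)
(s_(k+1) − s_k) − t_k = 5**k*(48*k**4 + 336*k**3 + 714*k**2 + 366*k + 75)/(k**2 + 9*k + 20)

Invalid: residual 5**k*(48*k**4 + 336*k**3 + 714*k**2 + 366*k + 75)/(k**2 + 9*k + 20) ≠ 0.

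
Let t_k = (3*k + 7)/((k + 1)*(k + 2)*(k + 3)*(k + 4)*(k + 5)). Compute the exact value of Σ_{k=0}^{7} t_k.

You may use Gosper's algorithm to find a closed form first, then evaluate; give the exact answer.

Σ = 49/594

Step 1: r(k) = (k + 1)*(3*k + 10)/((k + 6)*(3*k + 7)).
Normal form (A,B,C) = (k + 1, k + 6, k + 7/3).
Key eq: (k + 1)·f(k+1) = (k + 5)·f(k) + (k + 7/3).
Degrees (1,1,1) ⇒ d ≤ 4.
A polynomial solution: f(k) = k*(k + 2)*(k**2 + 8*k + 19)/36.
Certificate R = B(k−1)f/C = k*(k + 2)*(k + 5)*(k**2 + 8*k + 19)/(12*(3*k + 7)) gives s_k = k*(k**2 + 8*k + 19)/(12*(k**3 + 8*k**2 + 19*k + 12)).
s_(k+1) − s_k = (3*k + 7)/(k**5 + 15*k**4 + 85*k**3 + 225*k**2 + 274*k + 120) = t_k.
Sum = s_(8) − s_(0); s_(8) = 49/594, s_(0) = 0 ⇒ 49/594.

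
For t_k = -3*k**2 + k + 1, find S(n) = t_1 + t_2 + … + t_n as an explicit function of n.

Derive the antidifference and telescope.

S(n) = n*(-n**2 - n + 1)

t_(k+1)/t_k = (k - 3*(k + 1)**2 + 2)/(-3*k**2 + k + 1).
Factor: A=1; B=1; C=k**2 - k/3 - 1/3.
Key eq: (1)·f(k+1) = (1)·f(k) + (k**2 - k/3 - 1/3).
Bound: deg f ≤ 3.
Solve for f: f(k) = k**2*(k - 2)/3 (degree 3 ≤ 3).
So s_k = (B(k−1)f/C)·t_k = (k**2*(k - 2)/(3*k**2 - k - 1))·t_k = k**2*(2 - k).
Δs = -3*k**2 + k + 1, as required.
Telescope: S(n) = s_(n+1) − s_(1) = -n**3 - n**2 + n + 1 − (1) = n*(-n**2 - n + 1).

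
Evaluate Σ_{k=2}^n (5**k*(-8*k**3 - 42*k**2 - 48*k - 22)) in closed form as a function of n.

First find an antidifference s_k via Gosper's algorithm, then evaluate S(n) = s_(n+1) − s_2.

S(n) = -10*5**n*n**3 - 45*5**n*n**2 - 45*5**n*n - 25*5**n + 625

Step 1: r(k) = 5*(4*k**3 + 33*k**2 + 78*k + 60)/(4*k**3 + 21*k**2 + 24*k + 11).
Normal form (A,B,C) = (5, 1, k**3 + 21*k**2/4 + 6*k + 11/4).
Key eq: (5)·f(k+1) = (1)·f(k) + (k**3 + 21*k**2/4 + 6*k + 11/4).
Bound: deg f ≤ 3.
Solving with deg f ≤ 3: f(k) = (2*k**3 + 3*k**2 - 3*k + 3)/8.
Certificate R = B(k−1)f/C = (2*k**3 + 3*k**2 - 3*k + 3)/(2*(4*k**3 + 21*k**2 + 24*k + 11)) gives s_k = 5**k*(-2*k**3 - 3*k**2 + 3*k - 3).
Verify: 5**k*(-8*k**3 - 42*k**2 - 48*k - 22) matches t_k.
Evaluate: s_(n+1) = 5**(n + 1)*(-2*n**3 - 9*n**2 - 9*n - 5); subtract s_(2) = -625 ⇒ S(n) = -10*5**n*n**3 - 45*5**n*n**2 - 45*5**n*n - 25*5**n + 625.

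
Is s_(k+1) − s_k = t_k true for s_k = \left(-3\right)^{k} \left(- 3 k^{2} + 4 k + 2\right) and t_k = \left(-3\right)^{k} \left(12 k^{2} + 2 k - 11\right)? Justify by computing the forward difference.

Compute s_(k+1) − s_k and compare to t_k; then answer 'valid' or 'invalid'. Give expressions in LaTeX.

s_(k+1) = (-3)**(k + 1)*(-3*k**2 - 2*k + 3)
s_(k+1) − s_k = (-3)**k*(12*k**2 + 2*k - 11)
(s_(k+1) − s_k) − t_k = 0

valid; difference matches t_k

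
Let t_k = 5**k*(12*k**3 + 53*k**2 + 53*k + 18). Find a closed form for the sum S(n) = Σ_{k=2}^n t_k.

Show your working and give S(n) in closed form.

S(n) = 15*5**n*n**3 + 55*5**n*n**2 + 50*5**n*n + 20*5**n - 700

Compute t_(k+1)/t_k: get 5*(12*k**3 + 89*k**2 + 195*k + 136)/(12*k**3 + 53*k**2 + 53*k + 18).
Gosper form: A/B · C(k+1)/C(k) with A=5, B=1, C=k**3 + 53*k**2/12 + 53*k/12 + 3/2.
Set up (5)·f(k+1) − (1)·f(k) − (k**3 + 53*k**2/12 + 53*k/12 + 3/2) = 0.
Degrees (0,0,3) ⇒ d ≤ 3.
Solve for f: f(k) = (3*k**3 + 2*k**2 - 3*k + 2)/12 (degree 3 ≤ 3).
So s_k = (B(k−1)f/C)·t_k = ((3*k**3 + 2*k**2 - 3*k + 2)/(12*k**3 + 53*k**2 + 53*k + 18))·t_k = 5**k*(3*k**3 + 2*k**2 - 3*k + 2).
s_(k+1) − s_k = 5**k*(12*k**3 + 53*k**2 + 53*k + 18) = t_k.
s_(n+1) = 5**(n + 1)*(3*n**3 + 11*n**2 + 10*n + 4) and s_(2) = 700, so S(n) = 15*5**n*n**3 + 55*5**n*n**2 + 50*5**n*n + 20*5**n - 700.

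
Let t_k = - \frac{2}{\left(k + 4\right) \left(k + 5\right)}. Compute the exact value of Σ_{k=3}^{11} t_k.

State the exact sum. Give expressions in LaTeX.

Ratio r(k) = (k + 4)/(k + 6).
Normal form (A,B,C) = (k + 4, k + 6, 1).
Solve (k + 4)·f(k+1) − (k + 5)·f(k) = 1.
Degrees (1,1,0) ⇒ d ≤ 1.
A polynomial solution: f(k) = k/4.
Get s_k = R·t_k = -k/(2*k + 8) with R(k) = B(k−1)f(k)/C(k) = k*(k + 5)/4.
Check: Δs_k = -2/(k**2 + 9*k + 20). ✓
Σ_(k=3)^(11) t_k = s_(12) − s_(3) = -3/8 − (-3/14) = -9/56.

Σ = -9/56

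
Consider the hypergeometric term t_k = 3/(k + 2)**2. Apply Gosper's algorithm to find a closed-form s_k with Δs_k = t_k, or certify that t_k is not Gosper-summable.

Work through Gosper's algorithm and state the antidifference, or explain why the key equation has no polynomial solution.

none (Gosper's algorithm certifies no s_k)

Ratio r(k) = (k + 2)**2/(k + 3)**2.
A = k**2 + 4*k + 4, B = k**2 + 6*k + 9, C = 1.
f must satisfy (k**2 + 4*k + 4)·f(k+1) − (k**2 + 4*k + 4)·f(k) = 1.
Bound: deg f ≤ 0.
f = c0 ⇒ A·f(k+1) − B(k−1)·f(k) − C = -1. The system {-1 = 0} is inconsistent; no antidifference.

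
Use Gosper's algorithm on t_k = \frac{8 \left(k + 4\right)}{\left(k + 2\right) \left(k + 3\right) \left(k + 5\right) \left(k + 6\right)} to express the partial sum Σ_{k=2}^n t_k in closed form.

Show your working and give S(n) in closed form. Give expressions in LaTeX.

S(n) = \frac{n^{2} + 9 n - 10}{7 \left(n^{2} + 9 n + 18\right)}

Step 1: r(k) = (k + 2)*(k + 5)**2/((k + 4)**2*(k + 7)).
Normal form (A,B,C) = (k + 2, k + 7, k**2 + 8*k + 16).
Solve (k + 2)·f(k+1) − (k + 6)·f(k) = k**2 + 8*k + 16.
deg f ≤ 4 (via 1,1,2).
Coefficient equations give f(k) = k*(k + 3)*(k + 4)*(k + 7)/20.
Then R = B(k−1)f/C = k*(k + 3)*(k + 6)*(k + 7)/(20*(k + 4)), so s_k = R(k)·t_k = 2*k*(k + 7)/(5*(k**2 + 7*k + 10)).
Δs = 8*(k + 4)/(k**4 + 16*k**3 + 91*k**2 + 216*k + 180), as required.
Σ_(k=2)^n t_k = s_(n+1) − s_(2) = (2*(n**2 + 9*n + 8)/(5*(n**2 + 9*n + 18))) − (9/35), i.e. (n**2 + 9*n - 10)/(7*(n**2 + 9*n + 18)).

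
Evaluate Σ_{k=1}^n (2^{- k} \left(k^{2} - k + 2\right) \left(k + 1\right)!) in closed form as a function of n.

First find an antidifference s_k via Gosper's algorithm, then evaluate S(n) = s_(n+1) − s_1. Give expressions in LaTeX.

S(n) = 2 + 2^{- n} n \left(n + 2\right)! - 2^{- n} \left(n + 2\right)!

t_(k+1)/t_k = (k + 2)*(-k + (k + 1)**2 + 1)/(2*(k**2 - k + 2)).
Normal form (A,B,C) = (k/2 + 1, 1, k**2 - k + 2).
Set up (k/2 + 1)·f(k+1) − (1)·f(k) − (k**2 - k + 2) = 0.
d = 1 from the (1,0,2) case.
Solving with deg f ≤ 1: f(k) = 2*(k - 2).
R(k) = B(k−1)·f(k)/C(k) = 2*(k - 2)/(k**2 - k + 2); s_k = R·t_k = 2**(1 - k)*(k - 2)*factorial(k + 1).
Verify: (k**2 - k + 2)*factorial(k + 1)/2**k matches t_k.
Telescope: S(n) = s_(n+1) − s_(1) = (n - 1)*factorial(n + 2)/2**n − (-2) = 2 + n*factorial(n + 2)/2**n - factorial(n + 2)/2**n.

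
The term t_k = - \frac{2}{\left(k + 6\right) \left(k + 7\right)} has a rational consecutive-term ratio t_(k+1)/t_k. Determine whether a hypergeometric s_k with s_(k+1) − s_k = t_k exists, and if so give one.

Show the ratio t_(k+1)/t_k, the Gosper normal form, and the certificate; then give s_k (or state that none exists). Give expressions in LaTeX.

s_k = - \frac{k}{3 k + 18}

Step 1: r(k) = (k + 6)/(k + 8).
Gosper form: A/B · C(k+1)/C(k) with A=k + 6, B=k + 8, C=1.
Key eq: (k + 6)·f(k+1) = (k + 7)·f(k) + (1).
Bound: deg f ≤ 1.
Match coefficients ⇒ f(k) = k/6.
Then R = B(k−1)f/C = k*(k + 7)/6, so s_k = R(k)·t_k = -k/(3*k + 18).
Δs = -2/(k**2 + 13*k + 42), as required.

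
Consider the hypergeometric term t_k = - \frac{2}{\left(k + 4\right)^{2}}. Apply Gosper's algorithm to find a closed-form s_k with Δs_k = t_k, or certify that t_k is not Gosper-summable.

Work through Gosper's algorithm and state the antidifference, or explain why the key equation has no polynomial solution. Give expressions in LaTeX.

not Gosper-summable; s_k does not exist

t_(k+1)/t_k = (k + 4)**2/(k + 5)**2.
A = k**2 + 8*k + 16, B = k**2 + 10*k + 25, C = 1.
Need (k**2 + 8*k + 16)·f(k+1) − (k**2 + 8*k + 16)·f(k) = 1.
Bound: deg f ≤ 0.
f = c0 ⇒ A·f(k+1) − B(k−1)·f(k) − C = -1. The system {-1 = 0} is inconsistent; no antidifference.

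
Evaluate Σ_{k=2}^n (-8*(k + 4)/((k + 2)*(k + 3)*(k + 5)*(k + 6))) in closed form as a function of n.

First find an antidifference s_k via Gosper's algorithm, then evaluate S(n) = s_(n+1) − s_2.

Ratio r(k) = (k + 2)*(k + 5)**2/((k + 4)**2*(k + 7)).
Factor: A=k + 2; B=k + 7; C=k**2 + 8*k + 16.
Key eq: (k + 2)·f(k+1) = (k + 6)·f(k) + (k**2 + 8*k + 16).
deg f ≤ 4 (via 1,1,2).
Coefficient equations give f(k) = k*(k + 3)*(k + 4)*(k + 7)/20.
So s_k = (B(k−1)f/C)·t_k = (k*(k + 3)*(k + 6)*(k + 7)/(20*(k + 4)))·t_k = 2*k*(-k - 7)/(5*(k**2 + 7*k + 10)).
s_(k+1) − s_k = 8*(-k - 4)/(k**4 + 16*k**3 + 91*k**2 + 216*k + 180) = t_k.
s_(n+1) = 2*(-n**2 - 9*n - 8)/(5*(n**2 + 9*n + 18)) and s_(2) = -9/35, so S(n) = (-n**2 - 9*n + 10)/(7*(n**2 + 9*n + 18)).

S(n) = (-n**2 - 9*n + 10)/(7*(n**2 + 9*n + 18))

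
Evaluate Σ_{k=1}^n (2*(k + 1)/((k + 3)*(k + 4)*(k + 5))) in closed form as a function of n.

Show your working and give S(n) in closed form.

S(n) = n*(3*n + 7)/(10*(n**2 + 9*n + 20))

Compute t_(k+1)/t_k: get (k + 2)*(k + 3)/((k + 1)*(k + 6)).
A = k + 3, B = k + 6, C = k + 1.
f must satisfy (k + 3)·f(k+1) − (k + 5)·f(k) = k + 1.
deg f ≤ 2 (via 1,1,1).
A polynomial solution: f(k) = k*(k + 1)/6.
Certificate R = B(k−1)f/C = k*(k + 5)/6 gives s_k = k*(k + 1)/(3*(k + 3)*(k + 4)).
s_(k+1) − s_k = 2*(k + 1)/(k**3 + 12*k**2 + 47*k + 60) = t_k.
Telescope: S(n) = s_(n+1) − s_(1) = (n**2 + 3*n + 2)/(3*(n**2 + 9*n + 20)) − (1/30) = n*(3*n + 7)/(10*(n**2 + 9*n + 20)).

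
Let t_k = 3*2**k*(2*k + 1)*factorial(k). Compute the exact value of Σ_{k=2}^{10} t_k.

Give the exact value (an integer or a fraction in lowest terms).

Ratio r(k) = 2*(k + 1)*(2*k + 3)/(2*k + 1).
So A=2*k + 2 and B=1, with C=k + 1/2.
Set up (2*k + 2)·f(k+1) − (1)·f(k) − (k + 1/2) = 0.
From deg A=1, deg B=0, deg C=1: d=0.
Solving with deg f ≤ 0: f(k) = 1/2.
Certificate R = B(k−1)f/C = 1/(2*k + 1) gives s_k = 3*2**k*factorial(k).
Δs = 3*2**k*(2*k + 1)*factorial(k), as required.
Σ_(k=2)^(10) t_k = s_(11) − s_(2) = 245248819200 − (24) = 245248819176.

Σ = 245248819176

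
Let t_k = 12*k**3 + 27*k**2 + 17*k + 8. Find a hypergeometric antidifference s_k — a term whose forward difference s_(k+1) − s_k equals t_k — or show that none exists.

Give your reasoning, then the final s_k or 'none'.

Compute t_(k+1)/t_k: get (12*k**3 + 63*k**2 + 107*k + 64)/(12*k**3 + 27*k**2 + 17*k + 8).
A = 1, B = 1, C = k**3 + 9*k**2/4 + 17*k/12 + 2/3.
Set up (1)·f(k+1) − (1)·f(k) − (k**3 + 9*k**2/4 + 17*k/12 + 2/3) = 0.
d = 4 from the (0,0,3) case.
Solve for f: f(k) = k*(3*k**3 + 3*k**2 - 2*k + 4)/12 (degree 4 ≤ 4).
Certificate R = B(k−1)f/C = k*(3*k**3 + 3*k**2 - 2*k + 4)/(12*k**3 + 27*k**2 + 17*k + 8) gives s_k = k*(3*k**3 + 3*k**2 - 2*k + 4).
Check: Δs_k = 12*k**3 + 27*k**2 + 17*k + 8. ✓

s_k = k*(3*k**3 + 3*k**2 - 2*k + 4)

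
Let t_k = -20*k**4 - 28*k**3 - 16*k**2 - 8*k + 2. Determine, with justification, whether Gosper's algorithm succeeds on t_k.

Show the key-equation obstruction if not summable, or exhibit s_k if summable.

Yes. s_k = k*(-4*k**4 + 3*k**3 + 2*k**2 - 3*k + 4).

r(k) = (10*k**4 + 54*k**3 + 110*k**2 + 102*k + 35)/(10*k**4 + 14*k**3 + 8*k**2 + 4*k - 1) after simplifying.
Gosper form: A/B · C(k+1)/C(k) with A=1, B=1, C=k**4 + 7*k**3/5 + 4*k**2/5 + 2*k/5 - 1/10.
Key eq: (1)·f(k+1) = (1)·f(k) + (k**4 + 7*k**3/5 + 4*k**2/5 + 2*k/5 - 1/10).
deg f ≤ 5 (via 0,0,4).
Coefficient equations give f(k) = k*(4*k**4 - 3*k**3 - 2*k**2 + 3*k - 4)/20.
Then R = B(k−1)f/C = k*(4*k**4 - 3*k**3 - 2*k**2 + 3*k - 4)/(2*(10*k**4 + 14*k**3 + 8*k**2 + 4*k - 1)), so s_k = R(k)·t_k = k*(-4*k**4 + 3*k**3 + 2*k**2 - 3*k + 4).
Δs = -20*k**4 - 28*k**3 - 16*k**2 - 8*k + 2, as required.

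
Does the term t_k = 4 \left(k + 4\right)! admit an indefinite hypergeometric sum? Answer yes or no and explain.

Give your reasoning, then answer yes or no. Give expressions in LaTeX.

Compute t_(k+1)/t_k: get k + 5.
Gosper form: A/B · C(k+1)/C(k) with A=k + 5, B=1, C=1.
Key eq: (k + 5)·f(k+1) = (1)·f(k) + (1).
From deg A=1, deg B=0, deg C=0: d=-1.
Negative degree bound (-1): no f exists, t_k not Gosper-summable.

No. Not Gosper-summable.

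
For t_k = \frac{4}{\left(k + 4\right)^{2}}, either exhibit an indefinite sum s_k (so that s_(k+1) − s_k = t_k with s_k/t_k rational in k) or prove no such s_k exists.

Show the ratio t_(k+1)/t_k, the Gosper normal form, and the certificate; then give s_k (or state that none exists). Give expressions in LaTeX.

Compute t_(k+1)/t_k: get (k + 4)**2/(k + 5)**2.
Take A(k)=k**2 + 8*k + 16, B(k)=k**2 + 10*k + 25, C(k)=1.
Key eq: (k**2 + 8*k + 16)·f(k+1) = (k**2 + 8*k + 16)·f(k) + (1).
Degrees (2,2,0) ⇒ d ≤ 0.
Put f(k) = c0: A·f(k+1) − B(k−1)·f(k) − C = -1; need -1 = 0 — inconsistent ⇒ no f, not summable.

no hypergeometric antidifference exists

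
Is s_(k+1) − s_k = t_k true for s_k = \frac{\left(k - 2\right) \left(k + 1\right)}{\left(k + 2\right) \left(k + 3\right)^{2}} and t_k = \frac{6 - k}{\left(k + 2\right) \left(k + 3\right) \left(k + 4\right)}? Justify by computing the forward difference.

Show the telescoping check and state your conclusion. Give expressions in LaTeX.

s_(k+1) = (k - 1)*(k + 2)/((k + 3)*(k + 4)**2)
s_(k+1) − s_k = (-(k - 2)*(k + 1)*(k + 4)**2 + (k - 1)*(k + 2)**2*(k + 3))/((k + 2)*(k + 3)**2*(k + 4)**2)
(s_(k+1) − s_k) − t_k = 2*(2*k**2 - k - 26)/(k**5 + 16*k**4 + 101*k**3 + 314*k**2 + 480*k + 288)

Invalid: residual \frac{2 \left(2 k^{2} - k - 26\right)}{k^{5} + 16 k^{4} + 101 k^{3} + 314 k^{2} + 480 k + 288} ≠ 0.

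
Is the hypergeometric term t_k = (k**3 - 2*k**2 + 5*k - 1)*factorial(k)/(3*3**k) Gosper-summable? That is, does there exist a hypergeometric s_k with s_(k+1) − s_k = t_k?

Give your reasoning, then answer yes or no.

Yes. s_k = k*(k - 2)*factorial(k)/3**k.

Compute t_(k+1)/t_k: get (k**4 + 2*k**3 + 5*k**2 + 7*k + 3)/(3*(k**3 - 2*k**2 + 5*k - 1)).
Normal form (A,B,C) = (k/3 + 1/3, 1, k**3 - 2*k**2 + 5*k - 1).
f must satisfy (k/3 + 1/3)·f(k+1) − (1)·f(k) = k**3 - 2*k**2 + 5*k - 1.
Bound: deg f ≤ 2.
Coefficient equations give f(k) = 3*k*(k - 2).
So s_k = (B(k−1)f/C)·t_k = (3*k*(k - 2)/(k**3 - 2*k**2 + 5*k - 1))·t_k = k*(k - 2)*factorial(k)/3**k.
Check: Δs_k = (k**3 - 2*k**2 + 5*k - 1)*factorial(k)/(3*3**k). ✓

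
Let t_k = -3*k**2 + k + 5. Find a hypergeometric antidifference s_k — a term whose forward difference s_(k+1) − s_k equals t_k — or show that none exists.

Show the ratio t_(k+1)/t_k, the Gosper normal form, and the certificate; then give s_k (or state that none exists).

s_k = k*(-k**2 + 2*k + 4)

Ratio r(k) = (k - 3*(k + 1)**2 + 6)/(-3*k**2 + k + 5).
So A=1 and B=1, with C=k**2 - k/3 - 5/3.
Set up (1)·f(k+1) − (1)·f(k) − (k**2 - k/3 - 5/3) = 0.
Degrees (0,0,2) ⇒ d ≤ 3.
A polynomial solution: f(k) = k*(k**2 - 2*k - 4)/3.
R(k) = B(k−1)·f(k)/C(k) = k*(k**2 - 2*k - 4)/(3*k**2 - k - 5); s_k = R·t_k = k*(-k**2 + 2*k + 4).
Check: Δs_k = -3*k**2 + k + 5. ✓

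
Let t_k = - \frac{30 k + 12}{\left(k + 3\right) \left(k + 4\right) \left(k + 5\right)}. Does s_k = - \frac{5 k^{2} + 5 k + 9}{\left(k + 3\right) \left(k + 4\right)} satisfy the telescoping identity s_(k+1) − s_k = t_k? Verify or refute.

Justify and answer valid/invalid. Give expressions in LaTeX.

valid (s_(k+1) − s_k reduces to t_k)

s_(k+1) = (-5*k - 5*(k + 1)**2 - 14)/((k + 4)*(k + 5))
s_(k+1) − s_k = 6*(-5*k - 2)/(k**3 + 12*k**2 + 47*k + 60)
(s_(k+1) − s_k) − t_k = 0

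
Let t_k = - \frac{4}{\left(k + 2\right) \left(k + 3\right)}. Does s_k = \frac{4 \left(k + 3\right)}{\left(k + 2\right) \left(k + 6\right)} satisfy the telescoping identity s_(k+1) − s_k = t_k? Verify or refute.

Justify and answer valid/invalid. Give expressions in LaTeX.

Invalid: residual \frac{12 \left(2 k + 9\right)}{k^{4} + 18 k^{3} + 113 k^{2} + 288 k + 252} ≠ 0.

s_(k+1) = 4*(k + 4)/((k + 3)*(k + 7))
s_(k+1) − s_k = 4*(-k**2 - 7*k - 15)/(k**4 + 18*k**3 + 113*k**2 + 288*k + 252)
(s_(k+1) − s_k) − t_k = 12*(2*k + 9)/(k**4 + 18*k**3 + 113*k**2 + 288*k + 252)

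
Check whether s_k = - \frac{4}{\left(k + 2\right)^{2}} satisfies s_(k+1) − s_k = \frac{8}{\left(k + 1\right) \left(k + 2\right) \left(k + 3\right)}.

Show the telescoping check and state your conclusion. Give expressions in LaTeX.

Invalid: residual \frac{4 \left(- 3 k - 7\right)}{k^{5} + 11 k^{4} + 47 k^{3} + 97 k^{2} + 96 k + 36} ≠ 0.

s_(k+1) = -4/(k + 3)**2
s_(k+1) − s_k = -4/(k + 3)**2 + 4/(k + 2)**2
(s_(k+1) − s_k) − t_k = 4*(-3*k - 7)/(k**5 + 11*k**4 + 47*k**3 + 97*k**2 + 96*k + 36)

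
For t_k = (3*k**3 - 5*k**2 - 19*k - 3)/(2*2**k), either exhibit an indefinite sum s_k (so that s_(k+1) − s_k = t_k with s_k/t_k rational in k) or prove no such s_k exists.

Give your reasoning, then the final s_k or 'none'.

s_k = (-3*k**3 - 4*k**2 + 2*k - 2)/2**k

Compute t_(k+1)/t_k: get (3*k**3 + 4*k**2 - 20*k - 24)/(2*(3*k**3 - 5*k**2 - 19*k - 3)).
Factor: A=1/2; B=1; C=k**3 - 5*k**2/3 - 19*k/3 - 1.
Solve (1/2)·f(k+1) − (1)·f(k) = k**3 - 5*k**2/3 - 19*k/3 - 1.
deg f ≤ 3 (via 0,0,3).
Match coefficients ⇒ f(k) = -2*(3*k**3 + 4*k**2 - 2*k + 2)/3.
Then R = B(k−1)f/C = -2*(3*k**3 + 4*k**2 - 2*k + 2)/(3*k**3 - 5*k**2 - 19*k - 3), so s_k = R(k)·t_k = (-3*k**3 - 4*k**2 + 2*k - 2)/2**k.
Check: Δs_k = (3*k**3 - 5*k**2 - 19*k - 3)/(2*2**k). ✓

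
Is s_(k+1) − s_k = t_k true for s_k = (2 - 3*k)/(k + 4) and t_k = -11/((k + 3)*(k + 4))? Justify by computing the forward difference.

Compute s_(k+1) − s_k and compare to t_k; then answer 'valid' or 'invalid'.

s_(k+1) = (-3*k - 1)/(k + 5)
s_(k+1) − s_k = -14/(k**2 + 9*k + 20)
(s_(k+1) − s_k) − t_k = (13 - 3*k)/(k**3 + 12*k**2 + 47*k + 60)

Invalid: residual (13 - 3*k)/(k**3 + 12*k**2 + 47*k + 60) ≠ 0.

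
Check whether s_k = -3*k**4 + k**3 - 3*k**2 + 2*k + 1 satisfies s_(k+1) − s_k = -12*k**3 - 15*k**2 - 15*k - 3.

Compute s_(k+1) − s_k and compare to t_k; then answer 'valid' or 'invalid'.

s_(k+1) = -3*k**4 - 11*k**3 - 18*k**2 - 13*k - 2
s_(k+1) − s_k = -12*k**3 - 15*k**2 - 15*k - 3
(s_(k+1) − s_k) − t_k = 0

valid; difference matches t_k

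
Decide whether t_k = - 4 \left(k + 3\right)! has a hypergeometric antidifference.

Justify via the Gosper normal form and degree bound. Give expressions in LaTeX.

No — key equation has no polynomial f.

The ratio is k + 4.
A = k + 4, B = 1, C = 1.
Solve (k + 4)·f(k+1) − (1)·f(k) = 1.
deg f ≤ -1 (via 1,0,0).
deg f ≤ -1 is impossible — no certificate.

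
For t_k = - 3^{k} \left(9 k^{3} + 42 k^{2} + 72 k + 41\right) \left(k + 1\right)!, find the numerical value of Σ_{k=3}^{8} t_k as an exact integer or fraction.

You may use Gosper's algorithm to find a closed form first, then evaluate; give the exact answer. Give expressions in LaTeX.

Σ = -19356356654424

Compute t_(k+1)/t_k: get 3*(9*k**4 + 87*k**3 + 321*k**2 + 530*k + 328)/(9*k**3 + 42*k**2 + 72*k + 41).
Factor: A=3*k + 6; B=1; C=k**3 + 14*k**2/3 + 8*k + 41/9.
Solve (3*k + 6)·f(k+1) − (1)·f(k) = k**3 + 14*k**2/3 + 8*k + 41/9.
deg f ≤ 2 (via 1,0,3).
Match coefficients ⇒ f(k) = (3*k**2 + 3*k + 1)/9.
So s_k = (B(k−1)f/C)·t_k = ((3*k**2 + 3*k + 1)/(9*k**3 + 42*k**2 + 72*k + 41))·t_k = -3**k*(3*k**2 + 3*k + 1)*factorial(k + 1).
s_(k+1) − s_k = -3**k*(9*k**3 + 42*k**2 + 72*k + 41)*factorial(k + 1) = t_k.
Sum = s_(9) − s_(3); s_(9) = -19356356678400, s_(3) = -23976 ⇒ -19356356654424.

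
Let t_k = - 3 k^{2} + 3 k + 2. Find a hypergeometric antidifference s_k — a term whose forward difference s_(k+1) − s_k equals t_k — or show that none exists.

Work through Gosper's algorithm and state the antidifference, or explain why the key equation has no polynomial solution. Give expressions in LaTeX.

r(k) = (3*k**2 + 3*k - 2)/(3*k**2 - 3*k - 2) after simplifying.
A = 1, B = 1, C = k**2 - k - 2/3.
Set up (1)·f(k+1) − (1)·f(k) − (k**2 - k - 2/3) = 0.
Degrees (0,0,2) ⇒ d ≤ 3.
Coefficient equations give f(k) = k**2*(k - 3)/3.
R(k) = B(k−1)·f(k)/C(k) = k**2*(k - 3)/(3*k**2 - 3*k - 2); s_k = R·t_k = k**2*(3 - k).
Δs = -3*k**2 + 3*k + 2, as required.

s_k = k^{2} \left(3 - k\right)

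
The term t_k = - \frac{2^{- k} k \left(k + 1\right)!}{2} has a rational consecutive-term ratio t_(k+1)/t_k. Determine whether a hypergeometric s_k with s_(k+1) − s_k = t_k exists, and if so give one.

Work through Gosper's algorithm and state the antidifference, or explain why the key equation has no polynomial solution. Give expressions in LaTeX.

s_k = - 2^{- k} \left(k + 1\right)!

Ratio r(k) = (k + 1)*(k + 2)/(2*k).
So A=k/2 + 1 and B=1, with C=k.
f must satisfy (k/2 + 1)·f(k+1) − (1)·f(k) = k.
From deg A=1, deg B=0, deg C=1: d=0.
Match coefficients ⇒ f(k) = 2.
So s_k = (B(k−1)f/C)·t_k = (2/k)·t_k = -factorial(k + 1)/2**k.
Δs = -k*factorial(k + 1)/(2*2**k), as required.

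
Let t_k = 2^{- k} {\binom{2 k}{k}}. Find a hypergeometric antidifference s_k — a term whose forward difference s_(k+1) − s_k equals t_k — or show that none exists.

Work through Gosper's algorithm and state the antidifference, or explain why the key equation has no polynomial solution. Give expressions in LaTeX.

r(k) = (2*k + 1)/(k + 1) after simplifying.
Normal form (A,B,C) = (2*k + 1, k + 1, 1).
Solve (2*k + 1)·f(k+1) − (k)·f(k) = 1.
Bound: deg f ≤ -1.
d = -1 < 0 ⇒ no nonzero polynomial f; not summable.

none — t_k is not Gosper-summable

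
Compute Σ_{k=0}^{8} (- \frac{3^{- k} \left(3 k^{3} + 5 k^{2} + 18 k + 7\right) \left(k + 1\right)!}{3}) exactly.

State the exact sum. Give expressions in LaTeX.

Step 1: r(k) = (3*k**4 + 20*k**3 + 65*k**2 + 107*k + 66)/(3*(3*k**3 + 5*k**2 + 18*k + 7)).
A = k/3 + 2/3, B = 1, C = k**3 + 5*k**2/3 + 6*k + 7/3.
Need (k/3 + 2/3)·f(k+1) − (1)·f(k) = k**3 + 5*k**2/3 + 6*k + 7/3.
deg f ≤ 2 (via 1,0,3).
Coefficient equations give f(k) = 3*k**2 + 2*k + 3.
So s_k = (B(k−1)f/C)·t_k = (3*(3*k**2 + 2*k + 3)/(3*k**3 + 5*k**2 + 18*k + 7))·t_k = -(3*k**2 + 2*k + 3)*factorial(k + 1)/3**k.
s_(k+1) − s_k = -(3*k**3 + 5*k**2 + 18*k + 7)*factorial(k + 1)/(3*3**k) = t_k.
Telescoping: Σ = s_(9) − s_(0) = -3942400/81 − (-3) = -3942157/81.

Σ = -3942157/81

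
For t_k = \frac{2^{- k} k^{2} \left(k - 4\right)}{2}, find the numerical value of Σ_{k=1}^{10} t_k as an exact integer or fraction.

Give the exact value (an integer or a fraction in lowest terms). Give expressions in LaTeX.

t_(k+1)/t_k = (k - 3)*(k + 1)**2/(2*k**2*(k - 4)).
Factor: A=1/2; B=1; C=k**3 - 4*k**2.
Need (1/2)·f(k+1) − (1)·f(k) = k**3 - 4*k**2.
Degrees (0,0,3) ⇒ d ≤ 3.
Coefficient equations give f(k) = -2*(k**3 - k**2 + k + 1).
Get s_k = R·t_k = (-k**3 + k**2 - k - 1)/2**k with R(k) = B(k−1)f(k)/C(k) = -2*(k**3 - k**2 + k + 1)/(k**2*(k - 4)).
Δs = k**2*(k - 4)/(2*2**k), as required.
Telescoping: Σ = s_(11) − s_(1) = -611/1024 − (-1) = 413/1024.

Σ = 413/1024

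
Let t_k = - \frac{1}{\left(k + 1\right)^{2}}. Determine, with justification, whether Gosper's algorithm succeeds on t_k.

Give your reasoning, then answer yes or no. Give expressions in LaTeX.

No; the coefficient equations for f are inconsistent.

r(k) = (k + 1)**2/(k + 2)**2 after simplifying.
A = k**2 + 2*k + 1, B = k**2 + 4*k + 4, C = 1.
f must satisfy (k**2 + 2*k + 1)·f(k+1) − (k**2 + 2*k + 1)·f(k) = 1.
Bound: deg f ≤ 0.
Generic f = c0 gives residual -1; -1 = 0 cannot hold, so t_k is not Gosper-summable.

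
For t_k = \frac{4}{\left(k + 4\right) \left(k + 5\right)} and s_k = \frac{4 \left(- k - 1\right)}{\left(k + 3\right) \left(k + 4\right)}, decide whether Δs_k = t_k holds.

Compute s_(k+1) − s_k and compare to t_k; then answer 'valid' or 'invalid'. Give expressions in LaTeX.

s_(k+1) = 4*(-k - 2)/((k + 4)*(k + 5))
s_(k+1) − s_k = 4*(k - 1)/(k**3 + 12*k**2 + 47*k + 60)
(s_(k+1) − s_k) − t_k = -16/(k**3 + 12*k**2 + 47*k + 60)

Invalid: residual - \frac{16}{k^{3} + 12 k^{2} + 47 k + 60} ≠ 0.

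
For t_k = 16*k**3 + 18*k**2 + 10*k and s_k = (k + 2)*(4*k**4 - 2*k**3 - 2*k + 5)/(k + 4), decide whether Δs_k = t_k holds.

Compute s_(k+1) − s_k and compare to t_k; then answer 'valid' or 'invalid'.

s_(k+1) = -(k + 3)*(2*k - 4*(k + 1)**4 + 2*(k + 1)**3 - 3)/(k + 5)
s_(k+1) − s_k = 2*(8*k**5 + 69*k**4 + 162*k**3 + 143*k**2 + 58*k + 5)/(k**2 + 9*k + 20)
(s_(k+1) − s_k) − t_k = 2*(-12*k**4 - 84*k**3 - 82*k**2 - 42*k + 5)/(k**2 + 9*k + 20)

Invalid: residual 2*(-12*k**4 - 84*k**3 - 82*k**2 - 42*k + 5)/(k**2 + 9*k + 20) ≠ 0.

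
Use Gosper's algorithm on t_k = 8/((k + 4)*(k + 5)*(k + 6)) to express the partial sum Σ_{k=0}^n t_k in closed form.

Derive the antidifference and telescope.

S(n) = (n**2 + 11*n + 10)/(5*(n**2 + 11*n + 30))

r(k) = (k + 4)/(k + 7) after simplifying.
Normal form (A,B,C) = (k + 4, k + 7, 1).
Solve (k + 4)·f(k+1) − (k + 6)·f(k) = 1.
From deg A=1, deg B=1, deg C=0: d=2.
Solve for f: f(k) = k*(k + 9)/40 (degree 2 ≤ 2).
Then R = B(k−1)f/C = k*(k + 6)*(k + 9)/40, so s_k = R(k)·t_k = k*(k + 9)/(5*(k + 4)*(k + 5)).
s_(k+1) − s_k = 8/(k**3 + 15*k**2 + 74*k + 120) = t_k.
Σ_(k=0)^n t_k = s_(n+1) − s_(0) = ((n**2 + 11*n + 10)/(5*(n**2 + 11*n + 30))) − (0), i.e. (n**2 + 11*n + 10)/(5*(n**2 + 11*n + 30)).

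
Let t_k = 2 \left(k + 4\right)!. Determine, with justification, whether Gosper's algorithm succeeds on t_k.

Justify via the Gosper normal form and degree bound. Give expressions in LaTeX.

Ratio r(k) = k + 5.
Gosper form: A/B · C(k+1)/C(k) with A=k + 5, B=1, C=1.
Need (k + 5)·f(k+1) − (1)·f(k) = 1.
Bound: deg f ≤ -1.
Bound -1 < 0, so the key equation has no polynomial solution.

No. Not Gosper-summable.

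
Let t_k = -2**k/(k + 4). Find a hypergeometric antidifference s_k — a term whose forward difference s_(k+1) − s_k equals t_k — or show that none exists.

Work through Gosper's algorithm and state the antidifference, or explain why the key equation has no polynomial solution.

no hypergeometric antidifference exists

The ratio is 2*(k + 4)/(k + 5).
Factor: A=2*k + 8; B=k + 5; C=1.
Need (2*k + 8)·f(k+1) − (k + 4)·f(k) = 1.
Degrees (1,1,0) ⇒ d ≤ -1.
deg f ≤ -1 is impossible — no certificate.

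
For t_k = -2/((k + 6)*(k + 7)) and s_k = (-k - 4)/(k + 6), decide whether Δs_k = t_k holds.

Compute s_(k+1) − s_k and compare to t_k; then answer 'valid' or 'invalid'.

valid; difference matches t_k

s_(k+1) = (-k - 5)/(k + 7)
s_(k+1) − s_k = -2/(k**2 + 13*k + 42)
(s_(k+1) − s_k) − t_k = 0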